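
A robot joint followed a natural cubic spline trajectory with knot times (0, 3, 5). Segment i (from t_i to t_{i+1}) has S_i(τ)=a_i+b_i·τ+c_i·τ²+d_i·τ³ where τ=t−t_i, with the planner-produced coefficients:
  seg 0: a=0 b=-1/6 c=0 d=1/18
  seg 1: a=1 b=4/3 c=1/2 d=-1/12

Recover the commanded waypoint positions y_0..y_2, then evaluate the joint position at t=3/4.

y_0 = S_0(0) = a_0 = 0
y_1 = S_1(0) = a_1 = 1
y_2 = S_1(2) = 5
t_q=3/4 is in segment 0 (τ=3/4); S_0(τ)=-13/128

y_0=0 y_1=1 y_2=5
S(3/4) = -13/128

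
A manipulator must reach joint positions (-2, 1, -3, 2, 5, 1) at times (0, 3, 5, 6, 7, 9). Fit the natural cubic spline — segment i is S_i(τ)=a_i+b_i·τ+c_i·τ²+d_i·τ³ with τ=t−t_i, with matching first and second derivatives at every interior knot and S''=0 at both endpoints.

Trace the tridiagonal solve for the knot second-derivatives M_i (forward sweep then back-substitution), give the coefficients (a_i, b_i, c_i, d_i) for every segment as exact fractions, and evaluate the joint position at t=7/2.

Δ: Δ0=1, Δ1=-2, Δ2=5, Δ3=3, Δ4=-2
row 1: diag=10, rhs=-18; c'=1/5, d'=-9/5
row 2: denom=6−2·1/5=28/5; d'=(42−2·-9/5)/(28/5)=57/7
row 3: denom=4−1·5/28=107/28; d'=(-12−1·57/7)/(107/28)=-564/107
row 4: denom=6−1·28/107=614/107; d'=(-30−1·-564/107)/(614/107)=-1323/307
back: M4=-1323/307
back: M3=-564/107−28/107·-1323/307=-1272/307
back: M2=57/7−5/28·-1272/307=2727/307
back: M1=-9/5−1/5·2727/307=-1098/307
M: M0=0, M1=-1098/307, M2=2727/307, M3=-1272/307, M4=-1323/307, M5=0
seg 0: a=-2, c=M0/2=0, d=(M1−M0)/(6·3)=-61/307, b=Δ0−h0·(2M0+M1)/6=856/307
seg 1: a=1, c=M1/2=-549/307, d=(M2−M1)/(6·2)=1275/1228, b=Δ1−h1·(2M1+M2)/6=-791/307
seg 2: a=-3, c=M2/2=2727/614, d=(M3−M2)/(6·1)=-1333/614, b=Δ2−h2·(2M2+M3)/6=838/307
seg 3: a=2, c=M3/2=-636/307, d=(M4−M3)/(6·1)=-17/614, b=Δ3−h3·(2M3+M4)/6=3131/614
seg 4: a=5, c=M4/2=-1323/614, d=(M5−M4)/(6·2)=441/1228, b=Δ4−h4·(2M4+M5)/6=268/307
t_q=7/2 → seg 1, τ=1/2; S=1+-791/307·τ+-549/307·τ²+1275/1228·τ³=-5949/9824

  seg 0: a=-2 b=856/307 c=0 d=-61/307
  seg 1: a=1 b=-791/307 c=-549/307 d=1275/1228
  seg 2: a=-3 b=838/307 c=2727/614 d=-1333/614
  seg 3: a=2 b=3131/614 c=-636/307 d=-17/614
  seg 4: a=5 b=268/307 c=-1323/614 d=441/1228
S(7/2) = -5949/9824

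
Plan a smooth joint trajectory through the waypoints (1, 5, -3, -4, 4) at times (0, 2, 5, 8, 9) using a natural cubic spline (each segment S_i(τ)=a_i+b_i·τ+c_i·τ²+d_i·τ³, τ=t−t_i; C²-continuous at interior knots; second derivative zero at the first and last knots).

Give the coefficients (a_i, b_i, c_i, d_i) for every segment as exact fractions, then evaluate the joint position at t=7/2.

Δ: Δ0=2, Δ1=-8/3, Δ2=-1/3, Δ3=8
row 1: diag=10, rhs=-28; c'=3/10, d'=-14/5
row 2: denom=12−3·3/10=111/10; d'=(14−3·-14/5)/(111/10)=224/111
row 3: denom=8−3·10/37=266/37; d'=(50−3·224/111)/(266/37)=813/133
back: M3=813/133
back: M2=224/111−10/37·813/133=146/399
back: M1=-14/5−3/10·146/399=-387/133
M: M0=0, M1=-387/133, M2=146/399, M3=813/133, M4=0
seg 0: a=1, c=M0/2=0, d=(M1−M0)/(6·2)=-129/532, b=Δ0−h0·(2M0+M1)/6=395/133
seg 1: a=5, c=M1/2=-387/266, d=(M2−M1)/(6·3)=1307/7182, b=Δ1−h1·(2M1+M2)/6=8/133
seg 2: a=-3, c=M2/2=73/399, d=(M3−M2)/(6·3)=2293/7182, b=Δ2−h2·(2M2+M3)/6=-999/266
seg 3: a=-4, c=M3/2=813/266, d=(M4−M3)/(6·1)=-271/266, b=Δ3−h3·(2M3+M4)/6=793/133
t_q=7/2 → seg 1, τ=3/2; S=5+8/133·τ+-387/266·τ²+1307/7182·τ³=739/304

  seg 0: a=1 b=395/133 c=0 d=-129/532
  seg 1: a=5 b=8/133 c=-387/266 d=1307/7182
  seg 2: a=-3 b=-999/266 c=73/399 d=2293/7182
  seg 3: a=-4 b=793/133 c=813/266 d=-271/266
S(7/2) = 739/304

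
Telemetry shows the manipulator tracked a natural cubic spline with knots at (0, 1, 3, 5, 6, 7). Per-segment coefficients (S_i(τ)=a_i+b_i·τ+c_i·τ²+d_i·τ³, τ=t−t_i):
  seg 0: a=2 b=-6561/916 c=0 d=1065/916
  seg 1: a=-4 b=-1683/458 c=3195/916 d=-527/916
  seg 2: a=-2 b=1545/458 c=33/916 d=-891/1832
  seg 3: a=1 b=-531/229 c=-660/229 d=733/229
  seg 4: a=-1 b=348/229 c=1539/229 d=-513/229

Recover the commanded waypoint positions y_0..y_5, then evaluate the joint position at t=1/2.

y_0 = S_0(0) = a_0 = 2
y_1 = S_1(0) = a_1 = -4
y_2 = S_2(0) = a_2 = -2
y_3 = S_3(0) = a_3 = 1
y_4 = S_4(0) = a_4 = -1
y_5 = S_4(1) = 5
t_q=1/2 is in segment 0 (τ=1/2); S_0(τ)=-10523/7328

y_0=2 y_1=-4 y_2=-2 y_3=1 y_4=-1 y_5=5
S(1/2) = -10523/7328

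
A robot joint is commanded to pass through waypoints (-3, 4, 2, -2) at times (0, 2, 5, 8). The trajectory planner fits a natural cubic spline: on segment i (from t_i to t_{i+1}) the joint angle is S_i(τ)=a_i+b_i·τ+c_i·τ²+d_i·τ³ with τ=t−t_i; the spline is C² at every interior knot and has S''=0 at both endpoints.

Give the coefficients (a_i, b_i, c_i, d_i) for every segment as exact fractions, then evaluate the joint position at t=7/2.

Δ: Δ0=7/2, Δ1=-2/3, Δ2=-4/3
row 1: diag=10, rhs=-25; c'=3/10, d'=-5/2
row 2: denom=12−3·3/10=111/10; d'=(-4−3·-5/2)/(111/10)=35/111
back: M2=35/111
back: M1=-5/2−3/10·35/111=-96/37
M: M0=0, M1=-96/37, M2=35/111, M3=0
seg 0: a=-3, c=M0/2=0, d=(M1−M0)/(6·2)=-8/37, b=Δ0−h0·(2M0+M1)/6=323/74
seg 1: a=4, c=M1/2=-48/37, d=(M2−M1)/(6·3)=323/1998, b=Δ1−h1·(2M1+M2)/6=131/74
seg 2: a=2, c=M2/2=35/222, d=(M3−M2)/(6·3)=-35/1998, b=Δ2−h2·(2M2+M3)/6=-61/37
t_q=7/2 → seg 1, τ=3/2; S=4+131/74·τ+-48/37·τ²+323/1998·τ³=2535/592

  seg 0: a=-3 b=323/74 c=0 d=-8/37
  seg 1: a=4 b=131/74 c=-48/37 d=323/1998
  seg 2: a=2 b=-61/37 c=35/222 d=-35/1998
S(7/2) = 2535/592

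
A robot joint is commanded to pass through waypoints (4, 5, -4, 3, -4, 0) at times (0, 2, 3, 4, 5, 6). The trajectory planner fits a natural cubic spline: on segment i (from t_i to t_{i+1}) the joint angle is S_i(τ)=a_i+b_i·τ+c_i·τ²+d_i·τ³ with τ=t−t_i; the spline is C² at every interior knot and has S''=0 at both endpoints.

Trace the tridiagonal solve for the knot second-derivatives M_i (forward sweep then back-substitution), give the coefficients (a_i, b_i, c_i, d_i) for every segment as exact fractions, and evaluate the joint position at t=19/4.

  seg 0: a=4 b=3677/642 c=0 d=-839/642
  seg 1: a=5 b=-6391/642 c=-839/107 d=5647/642
  seg 2: a=-4 b=241/321 c=3969/214 d=-7895/642
  seg 3: a=3 b=611/642 c=-1963/107 d=6673/642
  seg 4: a=-4 b=-1463/321 c=2747/214 d=-2747/642
S(19/4) = -30415/13696

Δ: Δ0=1/2, Δ1=-9, Δ2=7, Δ3=-7, Δ4=4
row 1: diag=6, rhs=-57; c'=1/6, d'=-19/2
row 2: denom=4−1·1/6=23/6; d'=(96−1·-19/2)/(23/6)=633/23
row 3: denom=4−1·6/23=86/23; d'=(-84−1·633/23)/(86/23)=-2565/86
row 4: denom=4−1·23/86=321/86; d'=(66−1·-2565/86)/(321/86)=2747/107
back: M4=2747/107
back: M3=-2565/86−23/86·2747/107=-3926/107
back: M2=633/23−6/23·-3926/107=3969/107
back: M1=-19/2−1/6·3969/107=-1678/107
M: M0=0, M1=-1678/107, M2=3969/107, M3=-3926/107, M4=2747/107, M5=0
seg 0: a=4, c=M0/2=0, d=(M1−M0)/(6·2)=-839/642, b=Δ0−h0·(2M0+M1)/6=3677/642
seg 1: a=5, c=M1/2=-839/107, d=(M2−M1)/(6·1)=5647/642, b=Δ1−h1·(2M1+M2)/6=-6391/642
seg 2: a=-4, c=M2/2=3969/214, d=(M3−M2)/(6·1)=-7895/642, b=Δ2−h2·(2M2+M3)/6=241/321
seg 3: a=3, c=M3/2=-1963/107, d=(M4−M3)/(6·1)=6673/642, b=Δ3−h3·(2M3+M4)/6=611/642
seg 4: a=-4, c=M4/2=2747/214, d=(M5−M4)/(6·1)=-2747/642, b=Δ4−h4·(2M4+M5)/6=-1463/321
t_q=19/4 → seg 3, τ=3/4; S=3+611/642·τ+-1963/107·τ²+6673/642·τ³=-30415/13696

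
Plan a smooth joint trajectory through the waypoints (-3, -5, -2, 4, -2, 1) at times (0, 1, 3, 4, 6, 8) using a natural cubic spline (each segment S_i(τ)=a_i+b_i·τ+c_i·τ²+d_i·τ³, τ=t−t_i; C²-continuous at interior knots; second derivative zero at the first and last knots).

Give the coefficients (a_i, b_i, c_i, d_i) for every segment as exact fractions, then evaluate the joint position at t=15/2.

  seg 0: a=-3 b=-1529/680 c=0 d=169/680
  seg 1: a=-5 b=-511/340 c=507/680 d=257/680
  seg 2: a=-2 b=409/68 c=2049/680 d=-2059/680
  seg 3: a=4 b=2011/680 c=-516/85 d=841/544
  seg 4: a=-2 b=-943/340 c=4359/1360 d=-1453/2720
S(15/2) = -3271/4352

Δ: Δ0=-2, Δ1=3/2, Δ2=6, Δ3=-3, Δ4=3/2
row 1: diag=6, rhs=21; c'=1/3, d'=7/2
row 2: denom=6−2·1/3=16/3; d'=(27−2·7/2)/(16/3)=15/4
row 3: denom=6−1·3/16=93/16; d'=(-54−1·15/4)/(93/16)=-308/31
row 4: denom=8−2·32/93=680/93; d'=(27−2·-308/31)/(680/93)=4359/680
back: M4=4359/680
back: M3=-308/31−32/93·4359/680=-1032/85
back: M2=15/4−3/16·-1032/85=2049/340
back: M1=7/2−1/3·2049/340=507/340
M: M0=0, M1=507/340, M2=2049/340, M3=-1032/85, M4=4359/680, M5=0
seg 0: a=-3, c=M0/2=0, d=(M1−M0)/(6·1)=169/680, b=Δ0−h0·(2M0+M1)/6=-1529/680
seg 1: a=-5, c=M1/2=507/680, d=(M2−M1)/(6·2)=257/680, b=Δ1−h1·(2M1+M2)/6=-511/340
seg 2: a=-2, c=M2/2=2049/680, d=(M3−M2)/(6·1)=-2059/680, b=Δ2−h2·(2M2+M3)/6=409/68
seg 3: a=4, c=M3/2=-516/85, d=(M4−M3)/(6·2)=841/544, b=Δ3−h3·(2M3+M4)/6=2011/680
seg 4: a=-2, c=M4/2=4359/1360, d=(M5−M4)/(6·2)=-1453/2720, b=Δ4−h4·(2M4+M5)/6=-943/340
t_q=15/2 → seg 4, τ=3/2; S=-2+-943/340·τ+4359/1360·τ²+-1453/2720·τ³=-3271/4352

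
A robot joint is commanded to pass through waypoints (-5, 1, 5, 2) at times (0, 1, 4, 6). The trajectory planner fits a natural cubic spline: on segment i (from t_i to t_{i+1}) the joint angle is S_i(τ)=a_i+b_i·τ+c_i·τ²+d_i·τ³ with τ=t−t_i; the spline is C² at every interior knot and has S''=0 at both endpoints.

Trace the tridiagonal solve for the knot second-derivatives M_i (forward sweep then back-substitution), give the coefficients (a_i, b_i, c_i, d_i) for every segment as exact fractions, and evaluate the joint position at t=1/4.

Δ: Δ0=6, Δ1=4/3, Δ2=-3/2
row 1: diag=8, rhs=-28; c'=3/8, d'=-7/2
row 2: denom=10−3·3/8=71/8; d'=(-17−3·-7/2)/(71/8)=-52/71
back: M2=-52/71
back: M1=-7/2−3/8·-52/71=-229/71
M: M0=0, M1=-229/71, M2=-52/71, M3=0
seg 0: a=-5, c=M0/2=0, d=(M1−M0)/(6·1)=-229/426, b=Δ0−h0·(2M0+M1)/6=2785/426
seg 1: a=1, c=M1/2=-229/142, d=(M2−M1)/(6·3)=59/426, b=Δ1−h1·(2M1+M2)/6=1049/213
seg 2: a=5, c=M2/2=-26/71, d=(M3−M2)/(6·2)=13/213, b=Δ2−h2·(2M2+M3)/6=-431/426
t_q=1/4 → seg 0, τ=1/4; S=-5+2785/426·τ+0·τ²+-229/426·τ³=-30663/9088

  seg 0: a=-5 b=2785/426 c=0 d=-229/426
  seg 1: a=1 b=1049/213 c=-229/142 d=59/426
  seg 2: a=5 b=-431/426 c=-26/71 d=13/213
S(1/4) = -30663/9088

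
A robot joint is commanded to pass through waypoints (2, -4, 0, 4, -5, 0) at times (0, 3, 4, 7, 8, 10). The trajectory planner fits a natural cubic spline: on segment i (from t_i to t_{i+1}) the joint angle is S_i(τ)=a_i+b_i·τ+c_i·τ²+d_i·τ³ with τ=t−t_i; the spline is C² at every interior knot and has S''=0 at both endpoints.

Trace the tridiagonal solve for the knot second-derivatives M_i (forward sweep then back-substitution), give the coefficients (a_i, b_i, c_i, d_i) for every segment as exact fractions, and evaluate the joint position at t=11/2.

Δ: Δ0=-2, Δ1=4, Δ2=4/3, Δ3=-9, Δ4=5/2
row 1: diag=8, rhs=36; c'=1/8, d'=9/2
row 2: denom=8−1·1/8=63/8; d'=(-16−1·9/2)/(63/8)=-164/63
row 3: denom=8−3·8/21=48/7; d'=(-62−3·-164/63)/(48/7)=-569/72
row 4: denom=6−1·7/48=281/48; d'=(69−1·-569/72)/(281/48)=11074/843
back: M4=11074/843
back: M3=-569/72−7/48·11074/843=-2759/281
back: M2=-164/63−8/21·-2759/281=2876/2529
back: M1=9/2−1/8·2876/2529=11021/2529
M: M0=0, M1=11021/2529, M2=2876/2529, M3=-2759/281, M4=11074/843, M5=0
seg 0: a=2, c=M0/2=0, d=(M1−M0)/(6·3)=11021/45522, b=Δ0−h0·(2M0+M1)/6=-21137/5058
seg 1: a=-4, c=M1/2=11021/5058, d=(M2−M1)/(6·1)=-905/1686, b=Δ1−h1·(2M1+M2)/6=5963/2529
seg 2: a=0, c=M2/2=1438/2529, d=(M3−M2)/(6·3)=-27707/45522, b=Δ2−h2·(2M2+M3)/6=25823/5058
seg 3: a=4, c=M3/2=-2759/562, d=(M4−M3)/(6·1)=19351/5058, b=Δ3−h3·(2M3+M4)/6=-20021/2529
seg 4: a=-5, c=M4/2=5537/843, d=(M5−M4)/(6·2)=-5537/5058, b=Δ4−h4·(2M4+M5)/6=-31651/5058
t_q=11/2 → seg 2, τ=3/2; S=0+25823/5058·τ+1438/2529·τ²+-27707/45522·τ³=30947/4496

  seg 0: a=2 b=-21137/5058 c=0 d=11021/45522
  seg 1: a=-4 b=5963/2529 c=11021/5058 d=-905/1686
  seg 2: a=0 b=25823/5058 c=1438/2529 d=-27707/45522
  seg 3: a=4 b=-20021/2529 c=-2759/562 d=19351/5058
  seg 4: a=-5 b=-31651/5058 c=5537/843 d=-5537/5058
S(11/2) = 30947/4496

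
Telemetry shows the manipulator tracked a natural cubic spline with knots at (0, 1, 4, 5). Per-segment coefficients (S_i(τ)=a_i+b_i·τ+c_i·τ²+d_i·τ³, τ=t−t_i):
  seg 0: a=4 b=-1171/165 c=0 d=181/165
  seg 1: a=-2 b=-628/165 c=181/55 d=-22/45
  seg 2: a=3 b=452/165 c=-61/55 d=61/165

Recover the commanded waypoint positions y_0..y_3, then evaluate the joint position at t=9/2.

y_0 = S_0(0) = a_0 = 4
y_1 = S_1(0) = a_1 = -2
y_2 = S_2(0) = a_2 = 3
y_3 = S_2(1) = 5
t_q=9/2 is in segment 2 (τ=1/2); S_2(τ)=1821/440

y_0=4 y_1=-2 y_2=3 y_3=5
S(9/2) = 1821/440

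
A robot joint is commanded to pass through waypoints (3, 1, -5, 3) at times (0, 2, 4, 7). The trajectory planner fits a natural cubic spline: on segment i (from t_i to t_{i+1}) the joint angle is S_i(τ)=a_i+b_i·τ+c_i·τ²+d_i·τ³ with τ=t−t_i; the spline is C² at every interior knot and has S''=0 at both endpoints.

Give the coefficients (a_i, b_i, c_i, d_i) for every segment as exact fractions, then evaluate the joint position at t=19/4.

Δ: Δ0=-1, Δ1=-3, Δ2=8/3
row 1: diag=8, rhs=-12; c'=1/4, d'=-3/2
row 2: denom=10−2·1/4=19/2; d'=(34−2·-3/2)/(19/2)=74/19
back: M2=74/19
back: M1=-3/2−1/4·74/19=-47/19
M: M0=0, M1=-47/19, M2=74/19, M3=0
seg 0: a=3, c=M0/2=0, d=(M1−M0)/(6·2)=-47/228, b=Δ0−h0·(2M0+M1)/6=-10/57
seg 1: a=1, c=M1/2=-47/38, d=(M2−M1)/(6·2)=121/228, b=Δ1−h1·(2M1+M2)/6=-151/57
seg 2: a=-5, c=M2/2=37/19, d=(M3−M2)/(6·3)=-37/171, b=Δ2−h2·(2M2+M3)/6=-70/57
t_q=19/4 → seg 2, τ=3/4; S=-5+-70/57·τ+37/19·τ²+-37/171·τ³=-5979/1216

  seg 0: a=3 b=-10/57 c=0 d=-47/228
  seg 1: a=1 b=-151/57 c=-47/38 d=121/228
  seg 2: a=-5 b=-70/57 c=37/19 d=-37/171
S(19/4) = -5979/1216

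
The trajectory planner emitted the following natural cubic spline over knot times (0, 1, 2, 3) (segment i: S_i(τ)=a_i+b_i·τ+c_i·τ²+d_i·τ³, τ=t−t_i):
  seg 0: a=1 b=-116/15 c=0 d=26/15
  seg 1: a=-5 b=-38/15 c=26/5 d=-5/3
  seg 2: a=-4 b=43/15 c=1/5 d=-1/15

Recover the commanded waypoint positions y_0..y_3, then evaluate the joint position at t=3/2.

y_0 = S_0(0) = a_0 = 1
y_1 = S_1(0) = a_1 = -5
y_2 = S_2(0) = a_2 = -4
y_3 = S_2(1) = -1
t_q=3/2 is in segment 1 (τ=1/2); S_1(τ)=-207/40

y_0=1 y_1=-5 y_2=-4 y_3=-1
S(3/2) = -207/40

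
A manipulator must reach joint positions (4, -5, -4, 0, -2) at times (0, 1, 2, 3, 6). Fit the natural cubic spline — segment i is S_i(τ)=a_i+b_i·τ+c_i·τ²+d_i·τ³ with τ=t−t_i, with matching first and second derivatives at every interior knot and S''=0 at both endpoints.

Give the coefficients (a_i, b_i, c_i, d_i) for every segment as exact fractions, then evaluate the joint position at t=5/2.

  seg 0: a=4 b=-994/87 c=0 d=211/87
  seg 1: a=-5 b=-361/87 c=211/29 d=-185/87
  seg 2: a=-4 b=350/87 c=26/29 d=-80/87
  seg 3: a=0 b=266/87 c=-54/29 d=6/29
S(5/2) = -109/58

Δ: Δ0=-9, Δ1=1, Δ2=4, Δ3=-2/3
row 1: diag=4, rhs=60; c'=1/4, d'=15
row 2: denom=4−1·1/4=15/4; d'=(18−1·15)/(15/4)=4/5
row 3: denom=8−1·4/15=116/15; d'=(-28−1·4/5)/(116/15)=-108/29
back: M3=-108/29
back: M2=4/5−4/15·-108/29=52/29
back: M1=15−1/4·52/29=422/29
M: M0=0, M1=422/29, M2=52/29, M3=-108/29, M4=0
seg 0: a=4, c=M0/2=0, d=(M1−M0)/(6·1)=211/87, b=Δ0−h0·(2M0+M1)/6=-994/87
seg 1: a=-5, c=M1/2=211/29, d=(M2−M1)/(6·1)=-185/87, b=Δ1−h1·(2M1+M2)/6=-361/87
seg 2: a=-4, c=M2/2=26/29, d=(M3−M2)/(6·1)=-80/87, b=Δ2−h2·(2M2+M3)/6=350/87
seg 3: a=0, c=M3/2=-54/29, d=(M4−M3)/(6·3)=6/29, b=Δ3−h3·(2M3+M4)/6=266/87
t_q=5/2 → seg 2, τ=1/2; S=-4+350/87·τ+26/29·τ²+-80/87·τ³=-109/58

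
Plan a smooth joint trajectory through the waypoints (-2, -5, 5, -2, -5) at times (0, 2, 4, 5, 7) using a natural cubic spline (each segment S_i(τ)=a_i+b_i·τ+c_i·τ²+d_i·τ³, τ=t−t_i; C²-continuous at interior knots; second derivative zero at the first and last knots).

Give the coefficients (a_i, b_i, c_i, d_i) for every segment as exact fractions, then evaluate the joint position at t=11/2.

Δ: Δ0=-3/2, Δ1=5, Δ2=-7, Δ3=-3/2
row 1: diag=8, rhs=39; c'=1/4, d'=39/8
row 2: denom=6−2·1/4=11/2; d'=(-72−2·39/8)/(11/2)=-327/22
row 3: denom=6−1·2/11=64/11; d'=(33−1·-327/22)/(64/11)=1053/128
back: M3=1053/128
back: M2=-327/22−2/11·1053/128=-1047/64
back: M1=39/8−1/4·-1047/64=2295/256
M: M0=0, M1=2295/256, M2=-1047/64, M3=1053/128, M4=0
seg 0: a=-2, c=M0/2=0, d=(M1−M0)/(6·2)=765/1024, b=Δ0−h0·(2M0+M1)/6=-1149/256
seg 1: a=-5, c=M1/2=2295/512, d=(M2−M1)/(6·2)=-2161/1024, b=Δ1−h1·(2M1+M2)/6=573/128
seg 2: a=5, c=M2/2=-1047/128, d=(M3−M2)/(6·1)=1049/256, b=Δ2−h2·(2M2+M3)/6=-747/256
seg 3: a=-2, c=M3/2=1053/256, d=(M4−M3)/(6·2)=-351/512, b=Δ3−h3·(2M3+M4)/6=-447/64
t_q=11/2 → seg 3, τ=1/2; S=-2+-447/64·τ+1053/256·τ²+-351/512·τ³=-18635/4096

  seg 0: a=-2 b=-1149/256 c=0 d=765/1024
  seg 1: a=-5 b=573/128 c=2295/512 d=-2161/1024
  seg 2: a=5 b=-747/256 c=-1047/128 d=1049/256
  seg 3: a=-2 b=-447/64 c=1053/256 d=-351/512
S(11/2) = -18635/4096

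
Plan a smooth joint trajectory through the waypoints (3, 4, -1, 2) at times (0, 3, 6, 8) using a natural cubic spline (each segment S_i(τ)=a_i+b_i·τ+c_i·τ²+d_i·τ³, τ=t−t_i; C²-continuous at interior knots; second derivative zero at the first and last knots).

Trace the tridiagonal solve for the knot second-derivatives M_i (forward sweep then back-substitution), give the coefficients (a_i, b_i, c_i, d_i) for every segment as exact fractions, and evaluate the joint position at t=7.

  seg 0: a=3 b=251/222 c=0 d=-59/666
  seg 1: a=4 b=-140/111 c=-59/74 d=49/222
  seg 2: a=-1 b=-19/222 c=44/37 d=-22/111
S(7) = -7/74

Δ: Δ0=1/3, Δ1=-5/3, Δ2=3/2
row 1: diag=12, rhs=-12; c'=1/4, d'=-1
row 2: denom=10−3·1/4=37/4; d'=(19−3·-1)/(37/4)=88/37
back: M2=88/37
back: M1=-1−1/4·88/37=-59/37
M: M0=0, M1=-59/37, M2=88/37, M3=0
seg 0: a=3, c=M0/2=0, d=(M1−M0)/(6·3)=-59/666, b=Δ0−h0·(2M0+M1)/6=251/222
seg 1: a=4, c=M1/2=-59/74, d=(M2−M1)/(6·3)=49/222, b=Δ1−h1·(2M1+M2)/6=-140/111
seg 2: a=-1, c=M2/2=44/37, d=(M3−M2)/(6·2)=-22/111, b=Δ2−h2·(2M2+M3)/6=-19/222
t_q=7 → seg 2, τ=1; S=-1+-19/222·τ+44/37·τ²+-22/111·τ³=-7/74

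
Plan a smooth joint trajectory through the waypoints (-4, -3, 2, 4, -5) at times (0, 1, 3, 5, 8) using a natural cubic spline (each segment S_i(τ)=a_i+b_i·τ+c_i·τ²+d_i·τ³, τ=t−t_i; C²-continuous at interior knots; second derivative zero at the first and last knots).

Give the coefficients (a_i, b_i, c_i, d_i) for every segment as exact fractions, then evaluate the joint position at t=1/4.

  seg 0: a=-4 b=9/13 c=0 d=4/13
  seg 1: a=-3 b=21/13 c=12/13 d=-25/104
  seg 2: a=2 b=63/26 c=-27/52 d=-5/52
  seg 3: a=4 b=-21/26 c=-57/52 d=19/156
S(1/4) = -795/208

Δ: Δ0=1, Δ1=5/2, Δ2=1, Δ3=-3
row 1: diag=6, rhs=9; c'=1/3, d'=3/2
row 2: denom=8−2·1/3=22/3; d'=(-9−2·3/2)/(22/3)=-18/11
row 3: denom=10−2·3/11=104/11; d'=(-24−2·-18/11)/(104/11)=-57/26
back: M3=-57/26
back: M2=-18/11−3/11·-57/26=-27/26
back: M1=3/2−1/3·-27/26=24/13
M: M0=0, M1=24/13, M2=-27/26, M3=-57/26, M4=0
seg 0: a=-4, c=M0/2=0, d=(M1−M0)/(6·1)=4/13, b=Δ0−h0·(2M0+M1)/6=9/13
seg 1: a=-3, c=M1/2=12/13, d=(M2−M1)/(6·2)=-25/104, b=Δ1−h1·(2M1+M2)/6=21/13
seg 2: a=2, c=M2/2=-27/52, d=(M3−M2)/(6·2)=-5/52, b=Δ2−h2·(2M2+M3)/6=63/26
seg 3: a=4, c=M3/2=-57/52, d=(M4−M3)/(6·3)=19/156, b=Δ3−h3·(2M3+M4)/6=-21/26
t_q=1/4 → seg 0, τ=1/4; S=-4+9/13·τ+0·τ²+4/13·τ³=-795/208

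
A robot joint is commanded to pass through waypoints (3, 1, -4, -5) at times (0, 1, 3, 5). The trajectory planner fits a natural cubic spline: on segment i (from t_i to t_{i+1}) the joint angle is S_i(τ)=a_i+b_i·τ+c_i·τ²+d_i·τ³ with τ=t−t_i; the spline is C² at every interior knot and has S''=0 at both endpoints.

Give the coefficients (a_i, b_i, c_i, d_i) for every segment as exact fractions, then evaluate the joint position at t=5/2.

  seg 0: a=3 b=-20/11 c=0 d=-2/11
  seg 1: a=1 b=-26/11 c=-6/11 d=21/88
  seg 2: a=-4 b=-37/22 c=39/44 d=-13/88
S(5/2) = -2089/704

Δ: Δ0=-2, Δ1=-5/2, Δ2=-1/2
row 1: diag=6, rhs=-3; c'=1/3, d'=-1/2
row 2: denom=8−2·1/3=22/3; d'=(12−2·-1/2)/(22/3)=39/22
back: M2=39/22
back: M1=-1/2−1/3·39/22=-12/11
M: M0=0, M1=-12/11, M2=39/22, M3=0
seg 0: a=3, c=M0/2=0, d=(M1−M0)/(6·1)=-2/11, b=Δ0−h0·(2M0+M1)/6=-20/11
seg 1: a=1, c=M1/2=-6/11, d=(M2−M1)/(6·2)=21/88, b=Δ1−h1·(2M1+M2)/6=-26/11
seg 2: a=-4, c=M2/2=39/44, d=(M3−M2)/(6·2)=-13/88, b=Δ2−h2·(2M2+M3)/6=-37/22
t_q=5/2 → seg 1, τ=3/2; S=1+-26/11·τ+-6/11·τ²+21/88·τ³=-2089/704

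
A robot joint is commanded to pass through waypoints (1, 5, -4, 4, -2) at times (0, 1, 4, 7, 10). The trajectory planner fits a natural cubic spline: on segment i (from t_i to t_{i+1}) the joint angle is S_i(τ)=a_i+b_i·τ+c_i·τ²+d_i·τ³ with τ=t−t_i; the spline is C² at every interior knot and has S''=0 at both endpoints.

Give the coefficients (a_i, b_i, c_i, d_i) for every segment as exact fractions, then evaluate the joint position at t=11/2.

  seg 0: a=1 b=1693/324 c=0 d=-397/324
  seg 1: a=5 b=251/162 c=-397/108 d=2099/2916
  seg 2: a=-4 b=-347/324 c=227/81 d=-1513/2916
  seg 3: a=4 b=281/162 c=-605/324 d=605/2916
S(11/2) = -101/96

Δ: Δ0=4, Δ1=-3, Δ2=8/3, Δ3=-2
row 1: diag=8, rhs=-42; c'=3/8, d'=-21/4
row 2: denom=12−3·3/8=87/8; d'=(34−3·-21/4)/(87/8)=398/87
row 3: denom=12−3·8/29=324/29; d'=(-28−3·398/87)/(324/29)=-605/162
back: M3=-605/162
back: M2=398/87−8/29·-605/162=454/81
back: M1=-21/4−3/8·454/81=-397/54
M: M0=0, M1=-397/54, M2=454/81, M3=-605/162, M4=0
seg 0: a=1, c=M0/2=0, d=(M1−M0)/(6·1)=-397/324, b=Δ0−h0·(2M0+M1)/6=1693/324
seg 1: a=5, c=M1/2=-397/108, d=(M2−M1)/(6·3)=2099/2916, b=Δ1−h1·(2M1+M2)/6=251/162
seg 2: a=-4, c=M2/2=227/81, d=(M3−M2)/(6·3)=-1513/2916, b=Δ2−h2·(2M2+M3)/6=-347/324
seg 3: a=4, c=M3/2=-605/324, d=(M4−M3)/(6·3)=605/2916, b=Δ3−h3·(2M3+M4)/6=281/162
t_q=11/2 → seg 2, τ=3/2; S=-4+-347/324·τ+227/81·τ²+-1513/2916·τ³=-101/96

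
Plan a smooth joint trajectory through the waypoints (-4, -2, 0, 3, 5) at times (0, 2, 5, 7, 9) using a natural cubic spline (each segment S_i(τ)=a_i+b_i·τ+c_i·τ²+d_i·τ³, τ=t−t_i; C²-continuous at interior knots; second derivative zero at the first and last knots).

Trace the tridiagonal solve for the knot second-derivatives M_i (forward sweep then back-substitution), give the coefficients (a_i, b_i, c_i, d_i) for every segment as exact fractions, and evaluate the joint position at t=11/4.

  seg 0: a=-4 b=1177/1032 c=0 d=-145/4128
  seg 1: a=-2 b=371/516 c=-145/688 d=133/2064
  seg 2: a=0 b=2465/2064 c=127/344 d=-893/8256
  seg 3: a=3 b=1417/1032 c=-385/1376 d=385/8256
S(11/4) = -68343/44032

Δ: Δ0=1, Δ1=2/3, Δ2=3/2, Δ3=1
row 1: diag=10, rhs=-2; c'=3/10, d'=-1/5
row 2: denom=10−3·3/10=91/10; d'=(5−3·-1/5)/(91/10)=8/13
row 3: denom=8−2·20/91=688/91; d'=(-3−2·8/13)/(688/91)=-385/688
back: M3=-385/688
back: M2=8/13−20/91·-385/688=127/172
back: M1=-1/5−3/10·127/172=-145/344
M: M0=0, M1=-145/344, M2=127/172, M3=-385/688, M4=0
seg 0: a=-4, c=M0/2=0, d=(M1−M0)/(6·2)=-145/4128, b=Δ0−h0·(2M0+M1)/6=1177/1032
seg 1: a=-2, c=M1/2=-145/688, d=(M2−M1)/(6·3)=133/2064, b=Δ1−h1·(2M1+M2)/6=371/516
seg 2: a=0, c=M2/2=127/344, d=(M3−M2)/(6·2)=-893/8256, b=Δ2−h2·(2M2+M3)/6=2465/2064
seg 3: a=3, c=M3/2=-385/1376, d=(M4−M3)/(6·2)=385/8256, b=Δ3−h3·(2M3+M4)/6=1417/1032
t_q=11/4 → seg 1, τ=3/4; S=-2+371/516·τ+-145/688·τ²+133/2064·τ³=-68343/44032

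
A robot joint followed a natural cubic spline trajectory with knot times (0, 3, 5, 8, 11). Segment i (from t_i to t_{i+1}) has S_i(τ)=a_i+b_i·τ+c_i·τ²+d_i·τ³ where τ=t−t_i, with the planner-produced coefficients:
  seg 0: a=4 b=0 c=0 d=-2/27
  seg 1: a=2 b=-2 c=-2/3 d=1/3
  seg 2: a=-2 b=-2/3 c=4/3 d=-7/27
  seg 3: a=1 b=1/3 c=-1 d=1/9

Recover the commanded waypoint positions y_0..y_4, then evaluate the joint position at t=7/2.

y_0=4 y_1=2 y_2=-2 y_3=1 y_4=-4
S(7/2) = 7/8

y_0 = S_0(0) = a_0 = 4
y_1 = S_1(0) = a_1 = 2
y_2 = S_2(0) = a_2 = -2
y_3 = S_3(0) = a_3 = 1
y_4 = S_3(3) = -4
t_q=7/2 is in segment 1 (τ=1/2); S_1(τ)=7/8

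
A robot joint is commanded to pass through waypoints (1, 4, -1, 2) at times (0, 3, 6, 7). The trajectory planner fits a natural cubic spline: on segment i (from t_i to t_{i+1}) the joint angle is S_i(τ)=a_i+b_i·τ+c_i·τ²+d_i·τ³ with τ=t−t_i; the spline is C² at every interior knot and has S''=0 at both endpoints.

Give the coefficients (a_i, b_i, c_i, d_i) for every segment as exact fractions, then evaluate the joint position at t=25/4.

Δ: Δ0=1, Δ1=-5/3, Δ2=3
row 1: diag=12, rhs=-16; c'=1/4, d'=-4/3
row 2: denom=8−3·1/4=29/4; d'=(28−3·-4/3)/(29/4)=128/29
back: M2=128/29
back: M1=-4/3−1/4·128/29=-212/87
M: M0=0, M1=-212/87, M2=128/29, M3=0
seg 0: a=1, c=M0/2=0, d=(M1−M0)/(6·3)=-106/783, b=Δ0−h0·(2M0+M1)/6=193/87
seg 1: a=4, c=M1/2=-106/87, d=(M2−M1)/(6·3)=298/783, b=Δ1−h1·(2M1+M2)/6=-125/87
seg 2: a=-1, c=M2/2=64/29, d=(M3−M2)/(6·1)=-64/87, b=Δ2−h2·(2M2+M3)/6=133/87
t_q=25/4 → seg 2, τ=1/4; S=-1+133/87·τ+64/29·τ²+-64/87·τ³=-57/116

  seg 0: a=1 b=193/87 c=0 d=-106/783
  seg 1: a=4 b=-125/87 c=-106/87 d=298/783
  seg 2: a=-1 b=133/87 c=64/29 d=-64/87
S(25/4) = -57/116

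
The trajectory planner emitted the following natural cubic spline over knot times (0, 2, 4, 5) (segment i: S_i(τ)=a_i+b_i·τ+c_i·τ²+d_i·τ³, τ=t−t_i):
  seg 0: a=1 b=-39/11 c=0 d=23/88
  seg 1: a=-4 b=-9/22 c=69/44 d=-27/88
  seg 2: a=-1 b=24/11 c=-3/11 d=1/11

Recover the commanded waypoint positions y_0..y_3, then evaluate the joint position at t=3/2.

y_0 = S_0(0) = a_0 = 1
y_1 = S_1(0) = a_1 = -4
y_2 = S_2(0) = a_2 = -1
y_3 = S_2(1) = 1
t_q=3/2 is in segment 0 (τ=3/2); S_0(τ)=-2419/704

y_0=1 y_1=-4 y_2=-1 y_3=1
S(3/2) = -2419/704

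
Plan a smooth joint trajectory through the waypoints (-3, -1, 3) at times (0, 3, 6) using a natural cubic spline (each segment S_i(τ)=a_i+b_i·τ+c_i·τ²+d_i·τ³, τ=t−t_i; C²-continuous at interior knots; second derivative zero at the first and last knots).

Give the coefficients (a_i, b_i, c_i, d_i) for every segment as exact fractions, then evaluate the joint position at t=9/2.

  seg 0: a=-3 b=1/2 c=0 d=1/54
  seg 1: a=-1 b=1 c=1/6 d=-1/54
S(9/2) = 13/16

Δ: Δ0=2/3, Δ1=4/3
row 1: diag=12, rhs=4; c'=1/4, d'=1/3
back: M1=1/3
M: M0=0, M1=1/3, M2=0
seg 0: a=-3, c=M0/2=0, d=(M1−M0)/(6·3)=1/54, b=Δ0−h0·(2M0+M1)/6=1/2
seg 1: a=-1, c=M1/2=1/6, d=(M2−M1)/(6·3)=-1/54, b=Δ1−h1·(2M1+M2)/6=1
t_q=9/2 → seg 1, τ=3/2; S=-1+1·τ+1/6·τ²+-1/54·τ³=13/16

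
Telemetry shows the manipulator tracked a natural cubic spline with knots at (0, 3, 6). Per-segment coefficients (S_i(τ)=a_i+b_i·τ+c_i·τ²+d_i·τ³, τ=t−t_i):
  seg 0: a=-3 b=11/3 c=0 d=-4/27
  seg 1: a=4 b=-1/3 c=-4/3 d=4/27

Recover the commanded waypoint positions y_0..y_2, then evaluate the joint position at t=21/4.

y_0=-3 y_1=4 y_2=-5
S(21/4) = -29/16

y_0 = S_0(0) = a_0 = -3
y_1 = S_1(0) = a_1 = 4
y_2 = S_1(3) = -5
t_q=21/4 is in segment 1 (τ=9/4); S_1(τ)=-29/16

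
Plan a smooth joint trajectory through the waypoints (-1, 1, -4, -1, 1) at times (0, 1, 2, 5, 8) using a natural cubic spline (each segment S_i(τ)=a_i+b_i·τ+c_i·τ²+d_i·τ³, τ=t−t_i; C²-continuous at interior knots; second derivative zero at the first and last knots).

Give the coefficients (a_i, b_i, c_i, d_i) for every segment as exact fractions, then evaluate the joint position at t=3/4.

  seg 0: a=-1 b=677/168 c=0 d=-341/168
  seg 1: a=1 b=-173/84 c=-341/56 d=529/168
  seg 2: a=-4 b=-115/24 c=47/14 d=-719/1512
  seg 3: a=-1 b=211/84 c=-155/168 d=155/1512
S(3/4) = 597/512

Δ: Δ0=2, Δ1=-5, Δ2=1, Δ3=2/3
row 1: diag=4, rhs=-42; c'=1/4, d'=-21/2
row 2: denom=8−1·1/4=31/4; d'=(36−1·-21/2)/(31/4)=6
row 3: denom=12−3·12/31=336/31; d'=(-2−3·6)/(336/31)=-155/84
back: M3=-155/84
back: M2=6−12/31·-155/84=47/7
back: M1=-21/2−1/4·47/7=-341/28
M: M0=0, M1=-341/28, M2=47/7, M3=-155/84, M4=0
seg 0: a=-1, c=M0/2=0, d=(M1−M0)/(6·1)=-341/168, b=Δ0−h0·(2M0+M1)/6=677/168
seg 1: a=1, c=M1/2=-341/56, d=(M2−M1)/(6·1)=529/168, b=Δ1−h1·(2M1+M2)/6=-173/84
seg 2: a=-4, c=M2/2=47/14, d=(M3−M2)/(6·3)=-719/1512, b=Δ2−h2·(2M2+M3)/6=-115/24
seg 3: a=-1, c=M3/2=-155/168, d=(M4−M3)/(6·3)=155/1512, b=Δ3−h3·(2M3+M4)/6=211/84
t_q=3/4 → seg 0, τ=3/4; S=-1+677/168·τ+0·τ²+-341/168·τ³=597/512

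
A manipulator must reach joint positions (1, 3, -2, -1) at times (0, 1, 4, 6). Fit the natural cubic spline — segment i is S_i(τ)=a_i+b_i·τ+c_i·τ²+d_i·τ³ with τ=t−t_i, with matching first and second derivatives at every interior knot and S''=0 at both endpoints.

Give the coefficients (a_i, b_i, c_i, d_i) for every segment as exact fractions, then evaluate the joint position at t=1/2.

  seg 0: a=1 b=1111/426 c=0 d=-259/426
  seg 1: a=3 b=167/213 c=-259/142 d=143/426
  seg 2: a=-2 b=-467/426 c=85/71 d=-85/426
S(1/2) = 2531/1136

Δ: Δ0=2, Δ1=-5/3, Δ2=1/2
row 1: diag=8, rhs=-22; c'=3/8, d'=-11/4
row 2: denom=10−3·3/8=71/8; d'=(13−3·-11/4)/(71/8)=170/71
back: M2=170/71
back: M1=-11/4−3/8·170/71=-259/71
M: M0=0, M1=-259/71, M2=170/71, M3=0
seg 0: a=1, c=M0/2=0, d=(M1−M0)/(6·1)=-259/426, b=Δ0−h0·(2M0+M1)/6=1111/426
seg 1: a=3, c=M1/2=-259/142, d=(M2−M1)/(6·3)=143/426, b=Δ1−h1·(2M1+M2)/6=167/213
seg 2: a=-2, c=M2/2=85/71, d=(M3−M2)/(6·2)=-85/426, b=Δ2−h2·(2M2+M3)/6=-467/426
t_q=1/2 → seg 0, τ=1/2; S=1+1111/426·τ+0·τ²+-259/426·τ³=2531/1136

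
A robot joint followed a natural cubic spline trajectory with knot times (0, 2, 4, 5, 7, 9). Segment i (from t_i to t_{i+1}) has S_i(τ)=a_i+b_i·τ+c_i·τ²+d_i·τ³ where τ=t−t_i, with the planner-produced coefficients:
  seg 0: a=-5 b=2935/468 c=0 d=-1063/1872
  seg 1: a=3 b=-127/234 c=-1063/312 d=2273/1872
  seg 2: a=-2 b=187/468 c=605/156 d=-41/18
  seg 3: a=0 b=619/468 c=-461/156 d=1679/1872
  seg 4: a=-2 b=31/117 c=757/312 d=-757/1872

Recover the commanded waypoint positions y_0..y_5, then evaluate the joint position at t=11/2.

y_0=-5 y_1=3 y_2=-2 y_3=0 y_4=-2 y_5=5
S(11/2) = 173/4992

y_0 = S_0(0) = a_0 = -5
y_1 = S_1(0) = a_1 = 3
y_2 = S_2(0) = a_2 = -2
y_3 = S_3(0) = a_3 = 0
y_4 = S_4(0) = a_4 = -2
y_5 = S_4(2) = 5
t_q=11/2 is in segment 3 (τ=1/2); S_3(τ)=173/4992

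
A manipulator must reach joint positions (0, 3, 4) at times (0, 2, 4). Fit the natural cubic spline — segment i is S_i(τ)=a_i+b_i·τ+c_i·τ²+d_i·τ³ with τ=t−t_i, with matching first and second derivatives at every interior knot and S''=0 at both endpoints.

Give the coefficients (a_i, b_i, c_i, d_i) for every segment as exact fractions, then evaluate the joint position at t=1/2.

Δ: Δ0=3/2, Δ1=1/2
row 1: diag=8, rhs=-6; c'=1/4, d'=-3/4
back: M1=-3/4
M: M0=0, M1=-3/4, M2=0
seg 0: a=0, c=M0/2=0, d=(M1−M0)/(6·2)=-1/16, b=Δ0−h0·(2M0+M1)/6=7/4
seg 1: a=3, c=M1/2=-3/8, d=(M2−M1)/(6·2)=1/16, b=Δ1−h1·(2M1+M2)/6=1
t_q=1/2 → seg 0, τ=1/2; S=0+7/4·τ+0·τ²+-1/16·τ³=111/128

  seg 0: a=0 b=7/4 c=0 d=-1/16
  seg 1: a=3 b=1 c=-3/8 d=1/16
S(1/2) = 111/128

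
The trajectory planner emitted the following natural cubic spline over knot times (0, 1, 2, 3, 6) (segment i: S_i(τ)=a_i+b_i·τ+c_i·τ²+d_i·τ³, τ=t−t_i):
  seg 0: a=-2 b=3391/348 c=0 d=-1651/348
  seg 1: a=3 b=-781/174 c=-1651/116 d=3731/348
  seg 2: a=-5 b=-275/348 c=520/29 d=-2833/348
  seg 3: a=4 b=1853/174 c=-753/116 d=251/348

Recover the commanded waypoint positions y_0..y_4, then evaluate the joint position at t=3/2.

y_0=-2 y_1=3 y_2=-5 y_3=4 y_4=-3
S(3/2) = -1357/928

y_0 = S_0(0) = a_0 = -2
y_1 = S_1(0) = a_1 = 3
y_2 = S_2(0) = a_2 = -5
y_3 = S_3(0) = a_3 = 4
y_4 = S_3(3) = -3
t_q=3/2 is in segment 1 (τ=1/2); S_1(τ)=-1357/928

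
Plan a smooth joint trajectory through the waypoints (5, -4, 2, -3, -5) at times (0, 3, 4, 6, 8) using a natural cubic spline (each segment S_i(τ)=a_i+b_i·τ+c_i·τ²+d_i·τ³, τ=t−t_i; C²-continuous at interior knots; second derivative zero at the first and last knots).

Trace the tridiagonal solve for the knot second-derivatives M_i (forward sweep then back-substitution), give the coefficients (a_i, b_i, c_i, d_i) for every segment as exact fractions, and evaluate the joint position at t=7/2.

  seg 0: a=5 b=-2433/344 c=0 d=467/1032
  seg 1: a=-4 b=885/172 c=1401/344 d=-1107/344
  seg 2: a=2 b=1251/344 c=-240/43 d=1729/1376
  seg 3: a=-3 b=-621/172 c=1347/688 d=-449/1376
S(7/2) = -2233/2752

Δ: Δ0=-3, Δ1=6, Δ2=-5/2, Δ3=-1
row 1: diag=8, rhs=54; c'=1/8, d'=27/4
row 2: denom=6−1·1/8=47/8; d'=(-51−1·27/4)/(47/8)=-462/47
row 3: denom=8−2·16/47=344/47; d'=(9−2·-462/47)/(344/47)=1347/344
back: M3=1347/344
back: M2=-462/47−16/47·1347/344=-480/43
back: M1=27/4−1/8·-480/43=1401/172
M: M0=0, M1=1401/172, M2=-480/43, M3=1347/344, M4=0
seg 0: a=5, c=M0/2=0, d=(M1−M0)/(6·3)=467/1032, b=Δ0−h0·(2M0+M1)/6=-2433/344
seg 1: a=-4, c=M1/2=1401/344, d=(M2−M1)/(6·1)=-1107/344, b=Δ1−h1·(2M1+M2)/6=885/172
seg 2: a=2, c=M2/2=-240/43, d=(M3−M2)/(6·2)=1729/1376, b=Δ2−h2·(2M2+M3)/6=1251/344
seg 3: a=-3, c=M3/2=1347/688, d=(M4−M3)/(6·2)=-449/1376, b=Δ3−h3·(2M3+M4)/6=-621/172
t_q=7/2 → seg 1, τ=1/2; S=-4+885/172·τ+1401/344·τ²+-1107/344·τ³=-2233/2752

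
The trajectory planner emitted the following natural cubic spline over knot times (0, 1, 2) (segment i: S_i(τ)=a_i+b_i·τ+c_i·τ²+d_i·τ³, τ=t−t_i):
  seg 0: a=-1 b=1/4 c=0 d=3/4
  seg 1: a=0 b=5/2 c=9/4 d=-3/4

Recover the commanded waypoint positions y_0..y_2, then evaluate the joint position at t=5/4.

y_0=-1 y_1=0 y_2=4
S(5/4) = 193/256

y_0 = S_0(0) = a_0 = -1
y_1 = S_1(0) = a_1 = 0
y_2 = S_1(1) = 4
t_q=5/4 is in segment 1 (τ=1/4); S_1(τ)=193/256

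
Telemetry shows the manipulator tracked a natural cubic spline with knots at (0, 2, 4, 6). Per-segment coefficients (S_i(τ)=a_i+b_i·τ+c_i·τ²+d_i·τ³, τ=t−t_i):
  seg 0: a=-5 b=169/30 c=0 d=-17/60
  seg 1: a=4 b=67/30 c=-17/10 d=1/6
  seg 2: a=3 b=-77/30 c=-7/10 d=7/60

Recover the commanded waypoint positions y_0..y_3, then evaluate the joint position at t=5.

y_0 = S_0(0) = a_0 = -5
y_1 = S_1(0) = a_1 = 4
y_2 = S_2(0) = a_2 = 3
y_3 = S_2(2) = -4
t_q=5 is in segment 2 (τ=1); S_2(τ)=-3/20

y_0=-5 y_1=4 y_2=3 y_3=-4
S(5) = -3/20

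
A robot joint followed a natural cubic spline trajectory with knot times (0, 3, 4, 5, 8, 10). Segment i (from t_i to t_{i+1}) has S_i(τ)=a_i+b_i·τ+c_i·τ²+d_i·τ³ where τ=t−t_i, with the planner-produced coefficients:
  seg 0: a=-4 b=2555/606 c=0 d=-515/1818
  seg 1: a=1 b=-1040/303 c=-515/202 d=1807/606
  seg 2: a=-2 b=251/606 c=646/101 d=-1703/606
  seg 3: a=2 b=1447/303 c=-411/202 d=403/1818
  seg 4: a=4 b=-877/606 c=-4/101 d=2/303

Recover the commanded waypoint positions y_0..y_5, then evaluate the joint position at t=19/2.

y_0 = S_0(0) = a_0 = -4
y_1 = S_1(0) = a_1 = 1
y_2 = S_2(0) = a_2 = -2
y_3 = S_3(0) = a_3 = 2
y_4 = S_4(0) = a_4 = 4
y_5 = S_4(2) = 1
t_q=19/2 is in segment 4 (τ=3/2); S_4(τ)=178/101

y_0=-4 y_1=1 y_2=-2 y_3=2 y_4=4 y_5=1
S(19/2) = 178/101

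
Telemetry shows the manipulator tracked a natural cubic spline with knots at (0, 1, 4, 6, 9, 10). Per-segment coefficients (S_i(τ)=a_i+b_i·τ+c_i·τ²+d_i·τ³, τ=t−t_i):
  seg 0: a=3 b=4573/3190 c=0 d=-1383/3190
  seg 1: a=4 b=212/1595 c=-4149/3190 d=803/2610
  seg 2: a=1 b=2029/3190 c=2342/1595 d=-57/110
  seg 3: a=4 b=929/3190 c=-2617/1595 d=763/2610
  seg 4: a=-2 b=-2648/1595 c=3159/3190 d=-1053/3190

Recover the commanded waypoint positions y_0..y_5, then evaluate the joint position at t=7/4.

y_0=3 y_1=4 y_2=1 y_3=4 y_4=-2 y_5=-3
S(7/4) = 714127/204160

y_0 = S_0(0) = a_0 = 3
y_1 = S_1(0) = a_1 = 4
y_2 = S_2(0) = a_2 = 1
y_3 = S_3(0) = a_3 = 4
y_4 = S_4(0) = a_4 = -2
y_5 = S_4(1) = -3
t_q=7/4 is in segment 1 (τ=3/4); S_1(τ)=714127/204160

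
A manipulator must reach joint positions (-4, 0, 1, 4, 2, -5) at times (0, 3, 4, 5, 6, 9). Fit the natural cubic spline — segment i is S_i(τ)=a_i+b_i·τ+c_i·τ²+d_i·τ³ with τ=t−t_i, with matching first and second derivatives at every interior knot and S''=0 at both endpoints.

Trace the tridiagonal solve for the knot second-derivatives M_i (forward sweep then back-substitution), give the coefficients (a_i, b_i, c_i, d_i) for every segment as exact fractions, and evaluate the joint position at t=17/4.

Δ: Δ0=4/3, Δ1=1, Δ2=3, Δ3=-2, Δ4=-7/3
row 1: diag=8, rhs=-2; c'=1/8, d'=-1/4
row 2: denom=4−1·1/8=31/8; d'=(12−1·-1/4)/(31/8)=98/31
row 3: denom=4−1·8/31=116/31; d'=(-30−1·98/31)/(116/31)=-257/29
row 4: denom=8−1·31/116=897/116; d'=(-2−1·-257/29)/(897/116)=796/897
back: M4=796/897
back: M3=-257/29−31/116·796/897=-8162/897
back: M2=98/31−8/31·-8162/897=4942/897
back: M1=-1/4−1/8·4942/897=-842/897
M: M0=0, M1=-842/897, M2=4942/897, M3=-8162/897, M4=796/897, M5=0
seg 0: a=-4, c=M0/2=0, d=(M1−M0)/(6·3)=-421/8073, b=Δ0−h0·(2M0+M1)/6=539/299
seg 1: a=0, c=M1/2=-421/897, d=(M2−M1)/(6·1)=964/897, b=Δ1−h1·(2M1+M2)/6=118/299
seg 2: a=1, c=M2/2=2471/897, d=(M3−M2)/(6·1)=-56/23, b=Δ2−h2·(2M2+M3)/6=2404/897
seg 3: a=4, c=M3/2=-4081/897, d=(M4−M3)/(6·1)=1493/897, b=Δ3−h3·(2M3+M4)/6=794/897
seg 4: a=2, c=M4/2=398/897, d=(M5−M4)/(6·3)=-398/8073, b=Δ4−h4·(2M4+M5)/6=-963/299
t_q=17/4 → seg 2, τ=1/4; S=1+2404/897·τ+2471/897·τ²+-56/23·τ³=8631/4784

  seg 0: a=-4 b=539/299 c=0 d=-421/8073
  seg 1: a=0 b=118/299 c=-421/897 d=964/897
  seg 2: a=1 b=2404/897 c=2471/897 d=-56/23
  seg 3: a=4 b=794/897 c=-4081/897 d=1493/897
  seg 4: a=2 b=-963/299 c=398/897 d=-398/8073
S(17/4) = 8631/4784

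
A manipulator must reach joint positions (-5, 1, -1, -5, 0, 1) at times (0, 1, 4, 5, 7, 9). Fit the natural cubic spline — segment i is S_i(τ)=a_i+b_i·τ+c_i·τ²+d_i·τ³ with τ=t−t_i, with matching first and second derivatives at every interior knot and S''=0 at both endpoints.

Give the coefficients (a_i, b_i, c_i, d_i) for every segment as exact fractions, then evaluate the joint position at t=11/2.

  seg 0: a=-5 b=11866/1767 c=0 d=-1264/1767
  seg 1: a=1 b=8074/1767 c=-1264/589 d=236/1767
  seg 2: a=-1 b=-8306/1767 c=-556/589 d=2906/1767
  seg 3: a=-5 b=-2924/1767 c=2350/589 d=-13517/14136
  seg 4: a=0 b=10001/3534 c=-4117/2356 d=4117/14136
S(11/2) = -186575/37696

Δ: Δ0=6, Δ1=-2/3, Δ2=-4, Δ3=5/2, Δ4=1/2
row 1: diag=8, rhs=-40; c'=3/8, d'=-5
row 2: denom=8−3·3/8=55/8; d'=(-20−3·-5)/(55/8)=-8/11
row 3: denom=6−1·8/55=322/55; d'=(39−1·-8/11)/(322/55)=95/14
row 4: denom=8−2·55/161=1178/161; d'=(-12−2·95/14)/(1178/161)=-4117/1178
back: M4=-4117/1178
back: M3=95/14−55/161·-4117/1178=4700/589
back: M2=-8/11−8/55·4700/589=-1112/589
back: M1=-5−3/8·-1112/589=-2528/589
M: M0=0, M1=-2528/589, M2=-1112/589, M3=4700/589, M4=-4117/1178, M5=0
seg 0: a=-5, c=M0/2=0, d=(M1−M0)/(6·1)=-1264/1767, b=Δ0−h0·(2M0+M1)/6=11866/1767
seg 1: a=1, c=M1/2=-1264/589, d=(M2−M1)/(6·3)=236/1767, b=Δ1−h1·(2M1+M2)/6=8074/1767
seg 2: a=-1, c=M2/2=-556/589, d=(M3−M2)/(6·1)=2906/1767, b=Δ2−h2·(2M2+M3)/6=-8306/1767
seg 3: a=-5, c=M3/2=2350/589, d=(M4−M3)/(6·2)=-13517/14136, b=Δ3−h3·(2M3+M4)/6=-2924/1767
seg 4: a=0, c=M4/2=-4117/2356, d=(M5−M4)/(6·2)=4117/14136, b=Δ4−h4·(2M4+M5)/6=10001/3534
t_q=11/2 → seg 3, τ=1/2; S=-5+-2924/1767·τ+2350/589·τ²+-13517/14136·τ³=-186575/37696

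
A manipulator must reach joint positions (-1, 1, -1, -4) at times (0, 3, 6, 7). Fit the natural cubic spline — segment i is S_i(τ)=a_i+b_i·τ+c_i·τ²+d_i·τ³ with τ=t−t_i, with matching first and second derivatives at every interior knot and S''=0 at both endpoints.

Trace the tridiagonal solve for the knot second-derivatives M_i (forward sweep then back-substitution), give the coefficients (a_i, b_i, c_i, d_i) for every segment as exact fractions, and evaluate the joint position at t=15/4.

Δ: Δ0=2/3, Δ1=-2/3, Δ2=-3
row 1: diag=12, rhs=-8; c'=1/4, d'=-2/3
row 2: denom=8−3·1/4=29/4; d'=(-14−3·-2/3)/(29/4)=-48/29
back: M2=-48/29
back: M1=-2/3−1/4·-48/29=-22/87
M: M0=0, M1=-22/87, M2=-48/29, M3=0
seg 0: a=-1, c=M0/2=0, d=(M1−M0)/(6·3)=-11/783, b=Δ0−h0·(2M0+M1)/6=23/29
seg 1: a=1, c=M1/2=-11/87, d=(M2−M1)/(6·3)=-61/783, b=Δ1−h1·(2M1+M2)/6=12/29
seg 2: a=-1, c=M2/2=-24/29, d=(M3−M2)/(6·1)=8/29, b=Δ2−h2·(2M2+M3)/6=-71/29
t_q=15/4 → seg 1, τ=3/4; S=1+12/29·τ+-11/87·τ²+-61/783·τ³=2239/1856

  seg 0: a=-1 b=23/29 c=0 d=-11/783
  seg 1: a=1 b=12/29 c=-11/87 d=-61/783
  seg 2: a=-1 b=-71/29 c=-24/29 d=8/29
S(15/4) = 2239/1856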